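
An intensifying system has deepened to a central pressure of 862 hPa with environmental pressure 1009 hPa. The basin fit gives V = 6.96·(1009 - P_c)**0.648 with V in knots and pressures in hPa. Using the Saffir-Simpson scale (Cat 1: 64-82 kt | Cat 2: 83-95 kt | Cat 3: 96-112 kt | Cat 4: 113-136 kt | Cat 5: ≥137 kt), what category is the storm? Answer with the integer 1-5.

5

ΔP = 1009 − 862 = 147 hPa.
V ≈ 6.96 × 147^0.648 = 6.96 × 25.38 ≈ 177 kt.
177 kt falls in the Category 5 band.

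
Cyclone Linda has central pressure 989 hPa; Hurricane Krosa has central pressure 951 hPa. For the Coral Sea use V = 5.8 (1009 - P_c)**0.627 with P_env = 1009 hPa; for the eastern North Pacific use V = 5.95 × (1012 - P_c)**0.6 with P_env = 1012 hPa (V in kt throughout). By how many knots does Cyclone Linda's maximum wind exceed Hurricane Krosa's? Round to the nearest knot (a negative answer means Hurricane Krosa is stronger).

Cyclone Linda: ΔP = 20; V ≈ 5.8 × 20^0.627 ≈ 37.95 kt.
Hurricane Krosa: ΔP = 61; V ≈ 5.95 × 61^0.6 ≈ 70.10 kt.
Difference ≈ 37.95 − 70.10 = -32.15 → -32 kt.

-32 kt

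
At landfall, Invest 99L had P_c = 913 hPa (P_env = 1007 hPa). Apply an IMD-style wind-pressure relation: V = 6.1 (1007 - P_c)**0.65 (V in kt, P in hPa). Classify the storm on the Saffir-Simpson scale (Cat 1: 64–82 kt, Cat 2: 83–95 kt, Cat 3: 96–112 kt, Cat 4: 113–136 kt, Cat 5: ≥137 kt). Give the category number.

ΔP = 1007 − 913 = 94 hPa.
V ≈ 6.1 × 94^0.65 = 6.1 × 19.17 ≈ 117 kt.
117 kt falls in the Category 4 band.

4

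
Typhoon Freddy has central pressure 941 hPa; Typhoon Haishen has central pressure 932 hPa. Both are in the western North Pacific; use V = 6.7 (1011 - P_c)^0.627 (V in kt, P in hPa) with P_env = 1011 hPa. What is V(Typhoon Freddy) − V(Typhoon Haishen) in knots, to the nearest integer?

Typhoon Freddy: ΔP = 70; V ≈ 6.7 × 70^0.627 ≈ 96.15 kt.
Typhoon Haishen: ΔP = 79; V ≈ 6.7 × 79^0.627 ≈ 103.73 kt.
Difference ≈ 96.15 − 103.73 = -7.58 → -8 kt.

-8 kt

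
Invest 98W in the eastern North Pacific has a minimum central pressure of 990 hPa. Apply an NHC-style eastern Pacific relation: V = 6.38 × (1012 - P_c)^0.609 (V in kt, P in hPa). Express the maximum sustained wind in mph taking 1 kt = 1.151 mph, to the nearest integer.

48 mph

ΔP = 1012 − 990 = 22 hPa.
V ≈ 6.38 × 22^0.609 = 6.38 × 6.570 ≈ 41.914 kt.
41.914 × 1.151 ≈ 48.24 mph → 48 mph.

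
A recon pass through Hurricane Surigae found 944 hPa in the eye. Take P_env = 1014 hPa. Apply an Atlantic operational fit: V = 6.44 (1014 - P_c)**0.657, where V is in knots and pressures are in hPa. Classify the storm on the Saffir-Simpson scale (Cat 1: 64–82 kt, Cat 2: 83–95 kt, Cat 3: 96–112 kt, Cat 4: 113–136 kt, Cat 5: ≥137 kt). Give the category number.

3

ΔP = 1014 − 944 = 70 hPa.
V ≈ 6.44 × 70^0.657 = 6.44 × 16.30 ≈ 105 kt.
105 kt falls in the Category 3 band.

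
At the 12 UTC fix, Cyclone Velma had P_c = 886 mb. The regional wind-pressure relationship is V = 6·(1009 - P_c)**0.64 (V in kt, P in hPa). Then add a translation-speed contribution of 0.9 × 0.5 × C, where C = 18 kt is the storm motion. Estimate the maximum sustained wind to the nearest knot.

ΔP = 1009 − 886 = 123 mb.
123^0.64 ≈ 21.754.
V ≈ 6 × 21.754 ≈ 130.5 kt.
Translation term: 0.9 × 0.5 × 18 = 8.1 kt.
Corrected V ≈ 138.6 kt → 139 kt.

139 kt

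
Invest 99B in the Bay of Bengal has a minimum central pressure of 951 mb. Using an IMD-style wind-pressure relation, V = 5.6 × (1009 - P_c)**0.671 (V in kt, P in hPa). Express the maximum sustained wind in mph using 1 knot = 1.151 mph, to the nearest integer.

ΔP = 1009 − 951 = 58 mb.
V ≈ 5.6 × 58^0.671 = 5.6 × 15.250 ≈ 85.398 kt.
85.398 × 1.151 ≈ 98.29 mph → 98 mph.

98 mph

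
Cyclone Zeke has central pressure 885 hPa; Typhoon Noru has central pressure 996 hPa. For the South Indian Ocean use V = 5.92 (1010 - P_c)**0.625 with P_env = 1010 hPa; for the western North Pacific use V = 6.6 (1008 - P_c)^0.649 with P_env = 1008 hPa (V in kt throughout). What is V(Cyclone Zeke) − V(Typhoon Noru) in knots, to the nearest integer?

Cyclone Zeke: ΔP = 125; V ≈ 5.92 × 125^0.625 ≈ 121.03 kt.
Typhoon Noru: ΔP = 12; V ≈ 6.6 × 12^0.649 ≈ 33.11 kt.
Difference ≈ 121.03 − 33.11 = 87.92 → 88 kt.

88 kt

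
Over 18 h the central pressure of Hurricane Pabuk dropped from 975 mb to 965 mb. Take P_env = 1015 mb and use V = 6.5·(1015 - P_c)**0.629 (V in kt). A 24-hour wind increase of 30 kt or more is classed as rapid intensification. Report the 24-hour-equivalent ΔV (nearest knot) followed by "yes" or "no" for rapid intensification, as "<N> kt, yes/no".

13 kt, no

V₁: ΔP = 40, V ≈ 6.5 × 40^0.629 ≈ 66.16 kt.
V₂: ΔP = 50, V ≈ 6.5 × 50^0.629 ≈ 76.13 kt.
ΔV over 18 h = 9.97 kt → 24 h equivalent = 9.97 × 24/18 ≈ 13.29 kt.
13 kt < 30 kt ⇒ not rapid intensification.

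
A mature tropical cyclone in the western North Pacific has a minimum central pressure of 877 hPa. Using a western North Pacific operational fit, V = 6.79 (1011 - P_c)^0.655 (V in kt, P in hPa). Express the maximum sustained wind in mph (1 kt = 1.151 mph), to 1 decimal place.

193.3 mph

ΔP = 1011 − 877 = 134 hPa.
V ≈ 6.79 × 134^0.655 = 6.79 × 24.732 ≈ 167.928 kt.
167.928 × 1.151 ≈ 193.29 mph → 193.3 mph.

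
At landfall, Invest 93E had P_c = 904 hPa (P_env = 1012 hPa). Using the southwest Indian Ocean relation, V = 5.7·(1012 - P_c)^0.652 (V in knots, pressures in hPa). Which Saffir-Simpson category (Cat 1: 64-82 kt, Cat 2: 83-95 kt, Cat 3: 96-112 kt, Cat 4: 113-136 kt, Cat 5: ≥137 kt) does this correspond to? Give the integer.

ΔP = 1012 − 904 = 108 hPa.
V ≈ 5.7 × 108^0.652 = 5.7 × 21.17 ≈ 121 kt.
121 kt falls in the Category 4 band.

4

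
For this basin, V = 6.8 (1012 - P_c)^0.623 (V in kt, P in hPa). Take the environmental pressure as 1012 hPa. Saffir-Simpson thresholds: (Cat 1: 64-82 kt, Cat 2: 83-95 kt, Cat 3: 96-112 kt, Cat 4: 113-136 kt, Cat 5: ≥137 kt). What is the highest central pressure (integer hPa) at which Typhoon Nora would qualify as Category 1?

Category 1 begins at V = 64 kt.
Required ΔP = (64/6.8)^(1/0.623) = 9.412^1.605 ≈ 36.55 hPa.
P_c ≤ 1012 − 36.55 = 975.45, so the highest integer P_c is 975 hPa.

975 hPa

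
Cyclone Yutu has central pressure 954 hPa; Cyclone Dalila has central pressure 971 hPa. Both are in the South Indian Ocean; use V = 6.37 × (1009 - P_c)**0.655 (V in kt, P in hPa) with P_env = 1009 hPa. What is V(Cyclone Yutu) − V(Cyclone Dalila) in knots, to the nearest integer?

Cyclone Yutu: ΔP = 55; V ≈ 6.37 × 55^0.655 ≈ 87.92 kt.
Cyclone Dalila: ΔP = 38; V ≈ 6.37 × 38^0.655 ≈ 69.01 kt.
Difference ≈ 87.92 − 69.01 = 18.91 → 19 kt.

19 kt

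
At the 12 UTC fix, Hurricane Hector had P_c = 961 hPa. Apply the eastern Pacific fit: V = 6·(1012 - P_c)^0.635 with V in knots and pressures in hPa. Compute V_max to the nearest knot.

73 kt

ΔP = 1012 − 961 = 51 hPa.
51^0.635 ≈ 12.142.
V ≈ 6 × 12.142 ≈ 72.9 kt.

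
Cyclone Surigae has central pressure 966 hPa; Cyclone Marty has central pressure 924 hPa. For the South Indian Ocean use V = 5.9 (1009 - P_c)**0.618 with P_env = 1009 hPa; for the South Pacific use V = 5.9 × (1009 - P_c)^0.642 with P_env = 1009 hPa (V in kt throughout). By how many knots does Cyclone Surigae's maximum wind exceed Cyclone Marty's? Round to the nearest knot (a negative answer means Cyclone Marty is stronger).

Cyclone Surigae: ΔP = 43; V ≈ 5.9 × 43^0.618 ≈ 60.30 kt.
Cyclone Marty: ΔP = 85; V ≈ 5.9 × 85^0.642 ≈ 102.22 kt.
Difference ≈ 60.30 − 102.22 = -41.92 → -42 kt.

-42 kt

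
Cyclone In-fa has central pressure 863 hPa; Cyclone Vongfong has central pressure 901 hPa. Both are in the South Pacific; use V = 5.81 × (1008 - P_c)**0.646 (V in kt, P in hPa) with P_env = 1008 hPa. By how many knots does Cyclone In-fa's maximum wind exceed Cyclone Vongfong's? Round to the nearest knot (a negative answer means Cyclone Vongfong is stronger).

26 kt

Cyclone In-fa: ΔP = 145; V ≈ 5.81 × 145^0.646 ≈ 144.68 kt.
Cyclone Vongfong: ΔP = 107; V ≈ 5.81 × 107^0.646 ≈ 118.89 kt.
Difference ≈ 144.68 − 118.89 = 25.79 → 26 kt.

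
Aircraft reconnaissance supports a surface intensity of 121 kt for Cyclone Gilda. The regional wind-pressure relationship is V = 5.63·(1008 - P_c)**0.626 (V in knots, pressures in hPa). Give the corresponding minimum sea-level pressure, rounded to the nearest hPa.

874 hPa

ΔP = (V / 5.63)^(1/0.626) = (121/5.63)^1.597.
121/5.63 = 21.492; 21.492^1.597 ≈ 134.35 hPa.
P_c = 1008 − 134.35 = 873.65 ≈ 874 hPa.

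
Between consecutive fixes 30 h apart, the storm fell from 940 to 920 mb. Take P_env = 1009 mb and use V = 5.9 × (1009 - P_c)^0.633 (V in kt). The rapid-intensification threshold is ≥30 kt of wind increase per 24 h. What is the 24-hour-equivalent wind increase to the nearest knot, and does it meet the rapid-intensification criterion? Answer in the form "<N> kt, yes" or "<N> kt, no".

V₁: ΔP = 69, V ≈ 5.9 × 69^0.633 ≈ 86.07 kt.
V₂: ΔP = 89, V ≈ 5.9 × 89^0.633 ≈ 101.12 kt.
ΔV over 30 h = 15.05 kt → 24 h equivalent = 15.05 × 24/30 ≈ 12.04 kt.
12 kt < 30 kt ⇒ not rapid intensification.

12 kt, no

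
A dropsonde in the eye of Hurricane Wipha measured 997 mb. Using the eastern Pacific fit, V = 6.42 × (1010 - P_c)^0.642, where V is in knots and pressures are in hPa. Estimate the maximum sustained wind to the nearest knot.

33 kt

ΔP = 1010 − 997 = 13 mb.
13^0.642 ≈ 5.190.
V ≈ 6.42 × 5.190 ≈ 33.3 kt.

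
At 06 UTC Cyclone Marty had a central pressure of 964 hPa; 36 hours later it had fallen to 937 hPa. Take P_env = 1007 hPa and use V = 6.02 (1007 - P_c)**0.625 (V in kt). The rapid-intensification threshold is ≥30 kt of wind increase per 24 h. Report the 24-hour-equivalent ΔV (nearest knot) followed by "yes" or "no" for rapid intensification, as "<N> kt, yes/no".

15 kt, no

V₁: ΔP = 43, V ≈ 6.02 × 43^0.625 ≈ 63.17 kt.
V₂: ΔP = 70, V ≈ 6.02 × 70^0.625 ≈ 85.66 kt.
ΔV over 36 h = 22.49 kt → 24 h equivalent = 22.49 × 24/36 ≈ 14.99 kt.
15 kt < 30 kt ⇒ not rapid intensification.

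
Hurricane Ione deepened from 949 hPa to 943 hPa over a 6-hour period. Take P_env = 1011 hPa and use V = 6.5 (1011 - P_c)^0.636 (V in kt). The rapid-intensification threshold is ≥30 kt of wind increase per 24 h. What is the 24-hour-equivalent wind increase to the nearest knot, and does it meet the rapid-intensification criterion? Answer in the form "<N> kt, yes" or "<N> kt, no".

22 kt, no

V₁: ΔP = 62, V ≈ 6.5 × 62^0.636 ≈ 89.72 kt.
V₂: ΔP = 68, V ≈ 6.5 × 68^0.636 ≈ 95.15 kt.
ΔV over 6 h = 5.43 kt → 24 h equivalent = 5.43 × 24/6 ≈ 21.72 kt.
22 kt < 30 kt ⇒ not rapid intensification.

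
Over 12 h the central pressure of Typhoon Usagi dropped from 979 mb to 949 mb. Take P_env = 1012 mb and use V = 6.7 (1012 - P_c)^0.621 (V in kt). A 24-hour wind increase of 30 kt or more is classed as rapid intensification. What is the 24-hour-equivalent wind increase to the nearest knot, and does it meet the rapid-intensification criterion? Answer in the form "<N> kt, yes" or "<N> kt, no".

58 kt, yes

V₁: ΔP = 33, V ≈ 6.7 × 33^0.621 ≈ 58.76 kt.
V₂: ΔP = 63, V ≈ 6.7 × 63^0.621 ≈ 87.79 kt.
ΔV over 12 h = 29.03 kt → 24 h equivalent = 29.03 × 24/12 ≈ 58.06 kt.
58 kt ≥ 30 kt ⇒ rapid intensification.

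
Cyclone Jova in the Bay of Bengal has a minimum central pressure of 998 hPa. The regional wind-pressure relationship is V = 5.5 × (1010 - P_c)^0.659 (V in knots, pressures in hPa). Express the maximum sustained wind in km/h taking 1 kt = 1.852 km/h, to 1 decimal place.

52.4 km/h

ΔP = 1010 − 998 = 12 hPa.
V ≈ 5.5 × 12^0.659 = 5.5 × 5.143 ≈ 28.284 kt.
28.284 × 1.852 ≈ 52.38 km/h → 52.4 km/h.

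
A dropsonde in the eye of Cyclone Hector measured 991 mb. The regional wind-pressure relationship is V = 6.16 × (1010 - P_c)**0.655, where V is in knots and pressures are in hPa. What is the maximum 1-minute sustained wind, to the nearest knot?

42 kt

ΔP = 1010 − 991 = 19 mb.
19^0.655 ≈ 6.880.
V ≈ 6.16 × 6.880 ≈ 42.4 kt.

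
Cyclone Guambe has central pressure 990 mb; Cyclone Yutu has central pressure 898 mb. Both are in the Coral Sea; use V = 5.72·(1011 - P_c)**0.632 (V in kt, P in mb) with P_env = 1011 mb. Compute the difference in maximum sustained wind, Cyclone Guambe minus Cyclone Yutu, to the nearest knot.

Cyclone Guambe: ΔP = 21; V ≈ 5.72 × 21^0.632 ≈ 39.18 kt.
Cyclone Yutu: ΔP = 113; V ≈ 5.72 × 113^0.632 ≈ 113.49 kt.
Difference ≈ 39.18 − 113.49 = -74.31 → -74 kt.

-74 kt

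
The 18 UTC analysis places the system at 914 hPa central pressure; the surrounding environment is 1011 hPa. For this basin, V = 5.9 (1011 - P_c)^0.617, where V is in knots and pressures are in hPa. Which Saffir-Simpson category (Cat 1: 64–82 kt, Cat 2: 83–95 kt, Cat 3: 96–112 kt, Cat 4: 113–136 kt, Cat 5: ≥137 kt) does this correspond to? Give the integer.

ΔP = 1011 − 914 = 97 hPa.
V ≈ 5.9 × 97^0.617 = 5.9 × 16.82 ≈ 99 kt.
99 kt falls in the Category 3 band.

3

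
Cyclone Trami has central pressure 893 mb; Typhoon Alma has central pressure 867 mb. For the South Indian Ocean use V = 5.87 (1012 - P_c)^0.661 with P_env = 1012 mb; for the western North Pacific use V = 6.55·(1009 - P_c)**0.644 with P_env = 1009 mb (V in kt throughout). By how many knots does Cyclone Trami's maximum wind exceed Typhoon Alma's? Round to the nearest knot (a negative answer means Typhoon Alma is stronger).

-21 kt

Cyclone Trami: ΔP = 119; V ≈ 5.87 × 119^0.661 ≈ 138.22 kt.
Typhoon Alma: ΔP = 142; V ≈ 6.55 × 142^0.644 ≈ 159.34 kt.
Difference ≈ 138.22 − 159.34 = -21.12 → -21 kt.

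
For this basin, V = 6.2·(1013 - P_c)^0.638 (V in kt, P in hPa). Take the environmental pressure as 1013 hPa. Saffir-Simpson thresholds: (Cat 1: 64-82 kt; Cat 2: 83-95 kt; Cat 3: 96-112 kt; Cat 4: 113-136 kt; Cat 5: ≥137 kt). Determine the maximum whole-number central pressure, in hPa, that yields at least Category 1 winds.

974 hPa

Category 1 begins at V = 64 kt.
Required ΔP = (64/6.2)^(1/0.638) = 10.323^1.567 ≈ 38.82 hPa.
P_c ≤ 1013 − 38.82 = 974.18, so the highest integer P_c is 974 hPa.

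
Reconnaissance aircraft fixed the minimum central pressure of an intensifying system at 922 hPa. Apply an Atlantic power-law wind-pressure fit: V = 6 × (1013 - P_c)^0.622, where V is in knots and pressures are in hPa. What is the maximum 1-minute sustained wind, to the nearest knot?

99 kt

ΔP = 1013 − 922 = 91 hPa.
91^0.622 ≈ 16.540.
V ≈ 6 × 16.540 ≈ 99.2 kt.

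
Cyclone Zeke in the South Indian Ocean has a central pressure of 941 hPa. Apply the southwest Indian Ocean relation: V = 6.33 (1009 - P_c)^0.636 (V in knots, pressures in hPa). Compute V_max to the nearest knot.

ΔP = 1009 − 941 = 68 hPa.
68^0.636 ≈ 14.638.
V ≈ 6.33 × 14.638 ≈ 92.7 kt.

93 kt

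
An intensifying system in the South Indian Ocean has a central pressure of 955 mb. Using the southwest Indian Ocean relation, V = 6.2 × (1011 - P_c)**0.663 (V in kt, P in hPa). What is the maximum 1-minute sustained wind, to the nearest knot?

89 kt

ΔP = 1011 − 955 = 56 mb.
56^0.663 ≈ 14.423.
V ≈ 6.2 × 14.423 ≈ 89.4 kt.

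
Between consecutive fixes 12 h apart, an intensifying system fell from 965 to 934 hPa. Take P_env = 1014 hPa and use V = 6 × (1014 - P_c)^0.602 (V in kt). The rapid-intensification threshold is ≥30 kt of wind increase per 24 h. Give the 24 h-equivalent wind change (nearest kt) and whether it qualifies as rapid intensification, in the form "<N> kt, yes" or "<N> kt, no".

V₁: ΔP = 49, V ≈ 6 × 49^0.602 ≈ 62.47 kt.
V₂: ΔP = 80, V ≈ 6 × 80^0.602 ≈ 83.91 kt.
ΔV over 12 h = 21.44 kt → 24 h equivalent = 21.44 × 24/12 ≈ 42.88 kt.
43 kt ≥ 30 kt ⇒ rapid intensification.

43 kt, yes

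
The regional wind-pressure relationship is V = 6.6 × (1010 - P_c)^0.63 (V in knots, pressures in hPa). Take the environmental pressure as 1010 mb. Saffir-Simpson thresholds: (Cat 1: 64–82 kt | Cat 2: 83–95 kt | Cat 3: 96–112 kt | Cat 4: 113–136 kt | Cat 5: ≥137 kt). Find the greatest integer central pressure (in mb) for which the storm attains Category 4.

919 mb

Category 4 begins at V = 113 kt.
Required ΔP = (113/6.6)^(1/0.63) = 17.121^1.587 ≈ 90.78 mb.
P_c ≤ 1010 − 90.78 = 919.22, so the highest integer P_c is 919 mb.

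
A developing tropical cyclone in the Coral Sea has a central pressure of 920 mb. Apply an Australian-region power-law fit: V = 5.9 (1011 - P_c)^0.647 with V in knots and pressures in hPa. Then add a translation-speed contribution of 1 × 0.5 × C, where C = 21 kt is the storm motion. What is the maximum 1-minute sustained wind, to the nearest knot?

ΔP = 1011 − 920 = 91 mb.
91^0.647 ≈ 18.514.
V ≈ 5.9 × 18.514 ≈ 109.2 kt.
Translation term: 1 × 0.5 × 21 = 10.5 kt.
Corrected V ≈ 119.7 kt → 120 kt.

120 kt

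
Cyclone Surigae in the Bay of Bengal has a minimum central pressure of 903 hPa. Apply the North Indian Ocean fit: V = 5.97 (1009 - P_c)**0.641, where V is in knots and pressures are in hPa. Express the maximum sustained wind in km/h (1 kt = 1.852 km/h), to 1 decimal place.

219.7 km/h

ΔP = 1009 − 903 = 106 hPa.
V ≈ 5.97 × 106^0.641 = 5.97 × 19.871 ≈ 118.630 kt.
118.630 × 1.852 ≈ 219.70 km/h → 219.7 km/h.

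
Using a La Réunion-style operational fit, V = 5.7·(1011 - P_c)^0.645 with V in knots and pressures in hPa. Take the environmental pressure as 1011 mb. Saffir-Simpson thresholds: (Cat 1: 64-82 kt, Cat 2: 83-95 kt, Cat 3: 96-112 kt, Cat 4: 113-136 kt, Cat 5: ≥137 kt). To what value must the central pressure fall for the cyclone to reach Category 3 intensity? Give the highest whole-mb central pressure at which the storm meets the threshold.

931 mb

Category 3 begins at V = 96 kt.
Required ΔP = (96/5.7)^(1/0.645) = 16.842^1.550 ≈ 79.69 mb.
P_c ≤ 1011 − 79.69 = 931.31, so the highest integer P_c is 931 mb.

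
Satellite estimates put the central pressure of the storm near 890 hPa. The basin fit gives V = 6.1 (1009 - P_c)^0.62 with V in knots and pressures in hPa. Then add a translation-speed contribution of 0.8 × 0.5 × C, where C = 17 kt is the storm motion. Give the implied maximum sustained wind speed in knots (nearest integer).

125 kt

ΔP = 1009 − 890 = 119 hPa.
119^0.62 ≈ 19.357.
V ≈ 6.1 × 19.357 ≈ 118.1 kt.
Translation term: 0.8 × 0.5 × 17 = 6.8 kt.
Corrected V ≈ 124.9 kt → 125 kt.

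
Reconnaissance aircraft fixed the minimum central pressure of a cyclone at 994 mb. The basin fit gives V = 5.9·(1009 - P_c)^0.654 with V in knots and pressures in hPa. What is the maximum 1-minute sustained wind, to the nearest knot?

ΔP = 1009 − 994 = 15 mb.
15^0.654 ≈ 5.877.
V ≈ 5.9 × 5.877 ≈ 34.7 kt.

35 kt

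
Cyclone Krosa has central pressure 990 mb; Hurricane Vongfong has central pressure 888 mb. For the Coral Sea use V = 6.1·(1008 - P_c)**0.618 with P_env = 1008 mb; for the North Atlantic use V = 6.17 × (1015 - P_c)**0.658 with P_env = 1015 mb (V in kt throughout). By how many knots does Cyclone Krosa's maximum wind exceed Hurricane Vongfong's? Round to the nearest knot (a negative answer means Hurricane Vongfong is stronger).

-113 kt

Cyclone Krosa: ΔP = 18; V ≈ 6.1 × 18^0.618 ≈ 36.40 kt.
Hurricane Vongfong: ΔP = 127; V ≈ 6.17 × 127^0.658 ≈ 149.48 kt.
Difference ≈ 36.40 − 149.48 = -113.08 → -113 kt.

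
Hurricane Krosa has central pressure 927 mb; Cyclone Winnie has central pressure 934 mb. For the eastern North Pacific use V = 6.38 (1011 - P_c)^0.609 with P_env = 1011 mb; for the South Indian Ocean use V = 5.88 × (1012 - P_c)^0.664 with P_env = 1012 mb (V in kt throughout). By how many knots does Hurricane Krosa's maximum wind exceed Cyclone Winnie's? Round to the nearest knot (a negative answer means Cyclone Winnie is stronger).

Hurricane Krosa: ΔP = 84; V ≈ 6.38 × 84^0.609 ≈ 94.78 kt.
Cyclone Winnie: ΔP = 78; V ≈ 5.88 × 78^0.664 ≈ 106.10 kt.
Difference ≈ 94.78 − 106.10 = -11.32 → -11 kt.

-11 kt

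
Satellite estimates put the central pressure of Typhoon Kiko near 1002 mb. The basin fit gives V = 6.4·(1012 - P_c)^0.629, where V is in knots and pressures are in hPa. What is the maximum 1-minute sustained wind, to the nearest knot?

ΔP = 1012 − 1002 = 10 mb.
10^0.629 ≈ 4.256.
V ≈ 6.4 × 4.256 ≈ 27.2 kt.

27 kt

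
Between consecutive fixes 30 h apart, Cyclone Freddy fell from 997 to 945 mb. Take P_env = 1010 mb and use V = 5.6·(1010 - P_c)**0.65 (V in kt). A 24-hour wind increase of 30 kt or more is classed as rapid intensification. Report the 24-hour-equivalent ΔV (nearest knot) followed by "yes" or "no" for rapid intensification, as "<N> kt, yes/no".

44 kt, yes

V₁: ΔP = 13, V ≈ 5.6 × 13^0.65 ≈ 29.67 kt.
V₂: ΔP = 65, V ≈ 5.6 × 65^0.65 ≈ 84.45 kt.
ΔV over 30 h = 54.78 kt → 24 h equivalent = 54.78 × 24/30 ≈ 43.82 kt.
44 kt ≥ 30 kt ⇒ rapid intensification.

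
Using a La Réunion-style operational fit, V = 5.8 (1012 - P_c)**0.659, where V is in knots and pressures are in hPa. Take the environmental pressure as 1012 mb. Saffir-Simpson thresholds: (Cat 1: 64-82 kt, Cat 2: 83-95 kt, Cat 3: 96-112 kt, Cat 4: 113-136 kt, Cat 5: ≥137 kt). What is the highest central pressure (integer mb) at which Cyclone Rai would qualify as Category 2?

Category 2 begins at V = 83 kt.
Required ΔP = (83/5.8)^(1/0.659) = 14.310^1.517 ≈ 56.71 mb.
P_c ≤ 1012 − 56.71 = 955.29, so the highest integer P_c is 955 mb.

955 mb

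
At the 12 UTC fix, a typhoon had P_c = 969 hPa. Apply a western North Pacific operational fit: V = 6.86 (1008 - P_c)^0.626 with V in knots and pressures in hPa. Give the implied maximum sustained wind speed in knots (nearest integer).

ΔP = 1008 − 969 = 39 hPa.
39^0.626 ≈ 9.908.
V ≈ 6.86 × 9.908 ≈ 68.0 kt.

68 kt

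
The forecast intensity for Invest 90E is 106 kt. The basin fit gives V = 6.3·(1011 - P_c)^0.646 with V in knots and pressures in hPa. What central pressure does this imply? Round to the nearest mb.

ΔP = (V / 6.3)^(1/0.646) = (106/6.3)^1.548.
106/6.3 = 16.825; 16.825^1.548 ≈ 79.03 mb.
P_c = 1011 − 79.03 = 931.97 ≈ 932 mb.

932 mb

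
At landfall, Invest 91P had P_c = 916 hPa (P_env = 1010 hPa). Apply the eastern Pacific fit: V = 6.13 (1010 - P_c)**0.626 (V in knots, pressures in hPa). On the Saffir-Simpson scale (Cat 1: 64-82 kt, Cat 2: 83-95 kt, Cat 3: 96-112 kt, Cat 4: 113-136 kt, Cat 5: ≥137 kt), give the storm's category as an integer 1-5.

ΔP = 1010 − 916 = 94 hPa.
V ≈ 6.13 × 94^0.626 = 6.13 × 17.19 ≈ 105 kt.
105 kt falls in the Category 3 band.

3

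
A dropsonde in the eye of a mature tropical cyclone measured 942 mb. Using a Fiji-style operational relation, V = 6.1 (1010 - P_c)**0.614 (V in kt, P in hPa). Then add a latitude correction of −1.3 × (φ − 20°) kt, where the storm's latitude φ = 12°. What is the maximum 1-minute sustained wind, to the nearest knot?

92 kt

ΔP = 1010 − 942 = 68 mb.
68^0.614 ≈ 13.340.
V ≈ 6.1 × 13.340 ≈ 81.4 kt.
Latitude correction: −1.3 × (12 − 20) = 10.4 kt.
Corrected V ≈ 91.8 kt → 92 kt.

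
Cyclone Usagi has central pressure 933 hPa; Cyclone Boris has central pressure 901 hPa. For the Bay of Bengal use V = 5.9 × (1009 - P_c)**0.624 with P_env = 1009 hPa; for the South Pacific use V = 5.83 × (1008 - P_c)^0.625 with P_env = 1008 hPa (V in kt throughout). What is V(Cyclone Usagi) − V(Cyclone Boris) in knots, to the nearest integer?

-20 kt

Cyclone Usagi: ΔP = 76; V ≈ 5.9 × 76^0.624 ≈ 88.00 kt.
Cyclone Boris: ΔP = 107; V ≈ 5.83 × 107^0.625 ≈ 108.15 kt.
Difference ≈ 88.00 − 108.15 = -20.15 → -20 kt.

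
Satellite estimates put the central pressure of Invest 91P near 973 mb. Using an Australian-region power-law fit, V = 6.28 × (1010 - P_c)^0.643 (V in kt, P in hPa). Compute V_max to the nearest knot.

ΔP = 1010 − 973 = 37 mb.
37^0.643 ≈ 10.194.
V ≈ 6.28 × 10.194 ≈ 64.0 kt.

64 kt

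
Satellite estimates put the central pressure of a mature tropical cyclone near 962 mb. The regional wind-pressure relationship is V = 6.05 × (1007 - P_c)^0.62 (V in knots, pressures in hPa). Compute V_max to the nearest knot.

ΔP = 1007 − 962 = 45 mb.
45^0.62 ≈ 10.592.
V ≈ 6.05 × 10.592 ≈ 64.1 kt.

64 kt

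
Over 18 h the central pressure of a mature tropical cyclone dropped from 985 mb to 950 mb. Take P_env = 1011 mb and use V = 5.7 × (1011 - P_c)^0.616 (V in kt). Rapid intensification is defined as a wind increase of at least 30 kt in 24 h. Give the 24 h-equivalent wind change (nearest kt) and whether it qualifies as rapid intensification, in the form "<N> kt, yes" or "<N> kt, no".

39 kt, yes

V₁: ΔP = 26, V ≈ 5.7 × 26^0.616 ≈ 42.41 kt.
V₂: ΔP = 61, V ≈ 5.7 × 61^0.616 ≈ 71.72 kt.
ΔV over 18 h = 29.31 kt → 24 h equivalent = 29.31 × 24/18 ≈ 39.08 kt.
39 kt ≥ 30 kt ⇒ rapid intensification.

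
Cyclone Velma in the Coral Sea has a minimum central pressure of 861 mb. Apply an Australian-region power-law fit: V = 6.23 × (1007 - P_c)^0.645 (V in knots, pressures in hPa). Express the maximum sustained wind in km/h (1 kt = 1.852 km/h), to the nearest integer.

287 km/h

ΔP = 1007 − 861 = 146 mb.
V ≈ 6.23 × 146^0.645 = 6.23 × 24.889 ≈ 155.059 kt.
155.059 × 1.852 ≈ 287.17 km/h → 287 km/h.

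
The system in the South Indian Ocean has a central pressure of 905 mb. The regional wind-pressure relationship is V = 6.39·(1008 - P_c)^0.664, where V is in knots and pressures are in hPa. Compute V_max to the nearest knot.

ΔP = 1008 − 905 = 103 mb.
103^0.664 ≈ 21.703.
V ≈ 6.39 × 21.703 ≈ 138.7 kt.

139 kt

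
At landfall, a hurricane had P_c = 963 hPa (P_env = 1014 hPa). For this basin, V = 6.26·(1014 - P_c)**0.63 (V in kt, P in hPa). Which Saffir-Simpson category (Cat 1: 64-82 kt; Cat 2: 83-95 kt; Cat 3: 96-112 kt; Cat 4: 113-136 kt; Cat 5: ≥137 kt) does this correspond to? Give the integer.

ΔP = 1014 − 963 = 51 hPa.
V ≈ 6.26 × 51^0.63 = 6.26 × 11.91 ≈ 75 kt.
75 kt falls in the Category 1 band.

1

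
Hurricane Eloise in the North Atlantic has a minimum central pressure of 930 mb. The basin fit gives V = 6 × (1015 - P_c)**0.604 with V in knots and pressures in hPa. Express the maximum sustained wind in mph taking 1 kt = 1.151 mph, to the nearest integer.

ΔP = 1015 − 930 = 85 mb.
V ≈ 6 × 85^0.604 = 6 × 14.634 ≈ 87.805 kt.
87.805 × 1.151 ≈ 101.06 mph → 101 mph.

101 mph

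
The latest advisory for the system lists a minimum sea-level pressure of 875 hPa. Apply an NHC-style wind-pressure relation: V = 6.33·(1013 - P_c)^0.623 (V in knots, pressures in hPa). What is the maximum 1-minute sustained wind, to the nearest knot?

136 kt

ΔP = 1013 − 875 = 138 hPa.
138^0.623 ≈ 21.535.
V ≈ 6.33 × 21.535 ≈ 136.3 kt.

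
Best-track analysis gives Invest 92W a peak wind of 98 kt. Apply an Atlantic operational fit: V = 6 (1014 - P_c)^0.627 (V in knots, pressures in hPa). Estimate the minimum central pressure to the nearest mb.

ΔP = (V / 6)^(1/0.627) = (98/6)^1.595.
98/6 = 16.333; 16.333^1.595 ≈ 86.05 mb.
P_c = 1014 − 86.05 = 927.95 ≈ 928 mb.

928 mb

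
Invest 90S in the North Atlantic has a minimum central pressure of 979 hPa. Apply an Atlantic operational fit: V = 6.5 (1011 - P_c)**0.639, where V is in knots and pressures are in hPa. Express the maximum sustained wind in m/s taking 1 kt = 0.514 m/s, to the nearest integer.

31 m/s

ΔP = 1011 − 979 = 32 hPa.
V ≈ 6.5 × 32^0.639 = 6.5 × 9.158 ≈ 59.526 kt.
59.526 × 0.514 ≈ 30.60 m/s → 31 m/s.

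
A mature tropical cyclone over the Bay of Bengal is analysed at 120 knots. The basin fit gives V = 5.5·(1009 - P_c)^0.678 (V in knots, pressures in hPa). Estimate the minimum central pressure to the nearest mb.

ΔP = (V / 5.5)^(1/0.678) = (120/5.5)^1.475.
120/5.5 = 21.818; 21.818^1.475 ≈ 94.33 mb.
P_c = 1009 − 94.33 = 914.67 ≈ 915 mb.

915 mb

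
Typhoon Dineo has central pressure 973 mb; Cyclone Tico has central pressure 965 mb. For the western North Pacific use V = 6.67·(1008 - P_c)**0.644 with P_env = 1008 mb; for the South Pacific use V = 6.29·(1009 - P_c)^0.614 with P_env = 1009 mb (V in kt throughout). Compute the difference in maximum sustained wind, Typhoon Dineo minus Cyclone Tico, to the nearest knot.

Typhoon Dineo: ΔP = 35; V ≈ 6.67 × 35^0.644 ≈ 65.84 kt.
Cyclone Tico: ΔP = 44; V ≈ 6.29 × 44^0.614 ≈ 64.23 kt.
Difference ≈ 65.84 − 64.23 = 1.61 → 2 kt.

2 kt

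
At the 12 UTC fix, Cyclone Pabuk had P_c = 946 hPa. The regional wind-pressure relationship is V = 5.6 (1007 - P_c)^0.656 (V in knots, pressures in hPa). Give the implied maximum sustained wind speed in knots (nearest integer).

83 kt

ΔP = 1007 − 946 = 61 hPa.
61^0.656 ≈ 14.831.
V ≈ 5.6 × 14.831 ≈ 83.1 kt.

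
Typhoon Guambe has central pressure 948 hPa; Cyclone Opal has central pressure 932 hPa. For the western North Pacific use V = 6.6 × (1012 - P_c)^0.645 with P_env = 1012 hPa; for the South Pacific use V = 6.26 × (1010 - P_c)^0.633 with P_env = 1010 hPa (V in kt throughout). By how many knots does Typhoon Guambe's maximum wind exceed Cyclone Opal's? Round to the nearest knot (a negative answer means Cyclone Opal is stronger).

Typhoon Guambe: ΔP = 64; V ≈ 6.6 × 64^0.645 ≈ 96.50 kt.
Cyclone Opal: ΔP = 78; V ≈ 6.26 × 78^0.633 ≈ 98.69 kt.
Difference ≈ 96.50 − 98.69 = -2.19 → -2 kt.

-2 kt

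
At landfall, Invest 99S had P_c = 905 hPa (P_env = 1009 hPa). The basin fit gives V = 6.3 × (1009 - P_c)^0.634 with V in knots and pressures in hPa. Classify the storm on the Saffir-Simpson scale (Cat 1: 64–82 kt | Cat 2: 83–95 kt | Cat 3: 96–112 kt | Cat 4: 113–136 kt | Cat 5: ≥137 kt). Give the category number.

4

ΔP = 1009 − 905 = 104 hPa.
V ≈ 6.3 × 104^0.634 = 6.3 × 19.00 ≈ 120 kt.
120 kt falls in the Category 4 band.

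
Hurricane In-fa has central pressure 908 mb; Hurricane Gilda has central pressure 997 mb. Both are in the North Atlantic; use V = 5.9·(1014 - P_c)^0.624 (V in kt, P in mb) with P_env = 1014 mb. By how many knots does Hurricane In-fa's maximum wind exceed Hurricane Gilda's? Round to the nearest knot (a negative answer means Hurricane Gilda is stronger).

74 kt

Hurricane In-fa: ΔP = 106; V ≈ 5.9 × 106^0.624 ≈ 108.30 kt.
Hurricane Gilda: ΔP = 17; V ≈ 5.9 × 17^0.624 ≈ 34.57 kt.
Difference ≈ 108.30 − 34.57 = 73.73 → 74 kt.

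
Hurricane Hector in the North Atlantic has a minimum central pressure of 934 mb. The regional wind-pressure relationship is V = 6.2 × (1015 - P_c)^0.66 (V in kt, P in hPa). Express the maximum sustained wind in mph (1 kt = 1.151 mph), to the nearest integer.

130 mph

ΔP = 1015 − 934 = 81 mb.
V ≈ 6.2 × 81^0.66 = 6.2 × 18.180 ≈ 112.718 kt.
112.718 × 1.151 ≈ 129.74 mph → 130 mph.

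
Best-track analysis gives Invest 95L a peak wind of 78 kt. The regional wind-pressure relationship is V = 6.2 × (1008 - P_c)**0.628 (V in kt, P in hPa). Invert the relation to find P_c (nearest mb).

ΔP = (V / 6.2)^(1/0.628) = (78/6.2)^1.592.
78/6.2 = 12.581; 12.581^1.592 ≈ 56.38 mb.
P_c = 1008 − 56.38 = 951.62 ≈ 952 mb.

952 mb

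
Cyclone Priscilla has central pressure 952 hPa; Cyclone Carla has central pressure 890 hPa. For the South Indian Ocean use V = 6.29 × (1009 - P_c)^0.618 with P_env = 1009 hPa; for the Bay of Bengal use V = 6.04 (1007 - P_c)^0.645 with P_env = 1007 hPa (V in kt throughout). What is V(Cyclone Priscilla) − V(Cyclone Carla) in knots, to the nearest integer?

-54 kt

Cyclone Priscilla: ΔP = 57; V ≈ 6.29 × 57^0.618 ≈ 76.52 kt.
Cyclone Carla: ΔP = 117; V ≈ 6.04 × 117^0.645 ≈ 130.32 kt.
Difference ≈ 76.52 − 130.32 = -53.80 → -54 kt.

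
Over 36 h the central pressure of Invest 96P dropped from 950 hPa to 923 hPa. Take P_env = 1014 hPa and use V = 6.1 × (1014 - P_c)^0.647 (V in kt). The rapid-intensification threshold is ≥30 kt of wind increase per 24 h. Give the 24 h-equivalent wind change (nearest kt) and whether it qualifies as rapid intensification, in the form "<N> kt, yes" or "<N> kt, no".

V₁: ΔP = 64, V ≈ 6.1 × 64^0.647 ≈ 89.93 kt.
V₂: ΔP = 91, V ≈ 6.1 × 91^0.647 ≈ 112.94 kt.
ΔV over 36 h = 23.01 kt → 24 h equivalent = 23.01 × 24/36 ≈ 15.34 kt.
15 kt < 30 kt ⇒ not rapid intensification.

15 kt, no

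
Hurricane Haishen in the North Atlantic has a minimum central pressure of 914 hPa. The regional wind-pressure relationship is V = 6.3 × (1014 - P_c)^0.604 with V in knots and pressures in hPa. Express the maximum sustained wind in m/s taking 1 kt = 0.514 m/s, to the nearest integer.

ΔP = 1014 − 914 = 100 hPa.
V ≈ 6.3 × 100^0.604 = 6.3 × 16.144 ≈ 101.705 kt.
101.705 × 0.514 ≈ 52.28 m/s → 52 m/s.

52 m/s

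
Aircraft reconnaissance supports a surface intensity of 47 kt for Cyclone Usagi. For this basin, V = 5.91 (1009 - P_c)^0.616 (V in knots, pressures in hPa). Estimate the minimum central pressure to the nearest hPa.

980 hPa

ΔP = (V / 5.91)^(1/0.616) = (47/5.91)^1.623.
47/5.91 = 7.953; 7.953^1.623 ≈ 28.96 hPa.
P_c = 1009 − 28.96 = 980.04 ≈ 980 hPa.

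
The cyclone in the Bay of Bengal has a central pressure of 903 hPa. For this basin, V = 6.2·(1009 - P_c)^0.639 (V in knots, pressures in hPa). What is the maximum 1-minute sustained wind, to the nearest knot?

122 kt

ΔP = 1009 − 903 = 106 hPa.
106^0.639 ≈ 19.687.
V ≈ 6.2 × 19.687 ≈ 122.1 kt.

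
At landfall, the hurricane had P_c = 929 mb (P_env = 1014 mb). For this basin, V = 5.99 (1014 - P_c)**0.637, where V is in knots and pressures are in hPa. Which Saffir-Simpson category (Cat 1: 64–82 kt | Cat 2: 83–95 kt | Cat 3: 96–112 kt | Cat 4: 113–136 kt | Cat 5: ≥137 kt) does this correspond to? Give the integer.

ΔP = 1014 − 929 = 85 mb.
V ≈ 5.99 × 85^0.637 = 5.99 × 16.94 ≈ 102 kt.
102 kt falls in the Category 3 band.

3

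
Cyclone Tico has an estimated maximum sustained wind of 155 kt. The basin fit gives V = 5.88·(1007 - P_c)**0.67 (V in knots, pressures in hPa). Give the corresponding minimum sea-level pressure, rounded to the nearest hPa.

875 hPa

ΔP = (V / 5.88)^(1/0.67) = (155/5.88)^1.493.
155/5.88 = 26.361; 26.361^1.493 ≈ 132.08 hPa.
P_c = 1007 − 132.08 = 874.92 ≈ 875 hPa.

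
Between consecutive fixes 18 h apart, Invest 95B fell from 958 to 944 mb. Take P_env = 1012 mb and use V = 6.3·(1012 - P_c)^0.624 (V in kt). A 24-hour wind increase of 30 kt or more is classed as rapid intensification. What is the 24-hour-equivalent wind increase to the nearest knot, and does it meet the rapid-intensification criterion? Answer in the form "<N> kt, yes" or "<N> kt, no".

16 kt, no

V₁: ΔP = 54, V ≈ 6.3 × 54^0.624 ≈ 75.92 kt.
V₂: ΔP = 68, V ≈ 6.3 × 68^0.624 ≈ 87.66 kt.
ΔV over 18 h = 11.74 kt → 24 h equivalent = 11.74 × 24/18 ≈ 15.65 kt.
16 kt < 30 kt ⇒ not rapid intensification.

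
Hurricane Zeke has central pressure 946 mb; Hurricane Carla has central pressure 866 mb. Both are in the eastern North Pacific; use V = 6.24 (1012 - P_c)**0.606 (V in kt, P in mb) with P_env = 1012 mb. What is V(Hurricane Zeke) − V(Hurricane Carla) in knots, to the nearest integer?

Hurricane Zeke: ΔP = 66; V ≈ 6.24 × 66^0.606 ≈ 79.04 kt.
Hurricane Carla: ΔP = 146; V ≈ 6.24 × 146^0.606 ≈ 127.87 kt.
Difference ≈ 79.04 − 127.87 = -48.83 → -49 kt.

-49 kt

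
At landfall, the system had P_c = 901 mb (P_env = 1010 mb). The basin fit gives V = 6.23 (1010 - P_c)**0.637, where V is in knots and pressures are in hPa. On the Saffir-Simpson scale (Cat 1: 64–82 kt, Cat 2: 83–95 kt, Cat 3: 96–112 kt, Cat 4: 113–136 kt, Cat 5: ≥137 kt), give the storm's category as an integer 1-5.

4

ΔP = 1010 − 901 = 109 mb.
V ≈ 6.23 × 109^0.637 = 6.23 × 19.85 ≈ 124 kt.
124 kt falls in the Category 4 band.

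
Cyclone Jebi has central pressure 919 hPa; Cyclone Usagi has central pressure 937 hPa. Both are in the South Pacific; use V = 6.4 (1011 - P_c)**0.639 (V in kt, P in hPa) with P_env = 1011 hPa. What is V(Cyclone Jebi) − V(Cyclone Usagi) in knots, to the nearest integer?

Cyclone Jebi: ΔP = 92; V ≈ 6.4 × 92^0.639 ≈ 115.09 kt.
Cyclone Usagi: ΔP = 74; V ≈ 6.4 × 74^0.639 ≈ 100.14 kt.
Difference ≈ 115.09 − 100.14 = 14.95 → 15 kt.

15 kt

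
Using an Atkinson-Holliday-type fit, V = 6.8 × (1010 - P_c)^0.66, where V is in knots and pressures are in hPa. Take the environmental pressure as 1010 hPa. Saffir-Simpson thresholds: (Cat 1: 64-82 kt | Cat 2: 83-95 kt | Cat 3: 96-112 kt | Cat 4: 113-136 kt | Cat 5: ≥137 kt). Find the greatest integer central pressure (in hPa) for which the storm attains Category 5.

Category 5 begins at V = 137 kt.
Required ΔP = (137/6.8)^(1/0.66) = 20.147^1.515 ≈ 94.64 hPa.
P_c ≤ 1010 − 94.64 = 915.36, so the highest integer P_c is 915 hPa.

915 hPa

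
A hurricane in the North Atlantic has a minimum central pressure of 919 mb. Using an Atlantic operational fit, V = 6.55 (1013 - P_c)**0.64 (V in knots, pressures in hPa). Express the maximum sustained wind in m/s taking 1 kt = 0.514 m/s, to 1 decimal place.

61.7 m/s

ΔP = 1013 − 919 = 94 mb.
V ≈ 6.55 × 94^0.64 = 6.55 × 18.315 ≈ 119.962 kt.
119.962 × 0.514 ≈ 61.66 m/s → 61.7 m/s.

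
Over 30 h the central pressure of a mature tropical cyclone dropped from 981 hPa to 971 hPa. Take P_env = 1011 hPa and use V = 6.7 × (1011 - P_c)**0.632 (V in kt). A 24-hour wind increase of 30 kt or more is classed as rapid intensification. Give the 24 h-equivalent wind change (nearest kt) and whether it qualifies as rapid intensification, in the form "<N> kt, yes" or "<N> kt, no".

V₁: ΔP = 30, V ≈ 6.7 × 30^0.632 ≈ 57.49 kt.
V₂: ΔP = 40, V ≈ 6.7 × 40^0.632 ≈ 68.96 kt.
ΔV over 30 h = 11.47 kt → 24 h equivalent = 11.47 × 24/30 ≈ 9.18 kt.
9 kt < 30 kt ⇒ not rapid intensification.

9 kt, no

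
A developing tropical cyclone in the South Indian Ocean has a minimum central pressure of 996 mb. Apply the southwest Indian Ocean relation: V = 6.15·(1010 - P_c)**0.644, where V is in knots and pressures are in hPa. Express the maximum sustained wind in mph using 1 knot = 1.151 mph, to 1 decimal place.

38.7 mph

ΔP = 1010 − 996 = 14 mb.
V ≈ 6.15 × 14^0.644 = 6.15 × 5.472 ≈ 33.650 kt.
33.650 × 1.151 ≈ 38.73 mph → 38.7 mph.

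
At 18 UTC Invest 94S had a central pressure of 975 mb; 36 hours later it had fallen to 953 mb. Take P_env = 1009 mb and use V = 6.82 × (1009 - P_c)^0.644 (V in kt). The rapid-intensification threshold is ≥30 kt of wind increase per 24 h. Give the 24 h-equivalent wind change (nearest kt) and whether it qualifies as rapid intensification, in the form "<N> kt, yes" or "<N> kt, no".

17 kt, no

V₁: ΔP = 34, V ≈ 6.82 × 34^0.644 ≈ 66.08 kt.
V₂: ΔP = 56, V ≈ 6.82 × 56^0.644 ≈ 91.12 kt.
ΔV over 36 h = 25.04 kt → 24 h equivalent = 25.04 × 24/36 ≈ 16.69 kt.
17 kt < 30 kt ⇒ not rapid intensification.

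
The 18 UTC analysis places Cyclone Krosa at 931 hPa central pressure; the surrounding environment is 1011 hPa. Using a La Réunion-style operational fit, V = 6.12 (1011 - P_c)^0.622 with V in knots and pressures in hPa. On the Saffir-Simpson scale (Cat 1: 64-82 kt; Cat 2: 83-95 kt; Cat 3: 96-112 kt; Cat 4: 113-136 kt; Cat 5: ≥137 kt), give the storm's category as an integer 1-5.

ΔP = 1011 − 931 = 80 hPa.
V ≈ 6.12 × 80^0.622 = 6.12 × 15.27 ≈ 93 kt.
93 kt falls in the Category 2 band.

2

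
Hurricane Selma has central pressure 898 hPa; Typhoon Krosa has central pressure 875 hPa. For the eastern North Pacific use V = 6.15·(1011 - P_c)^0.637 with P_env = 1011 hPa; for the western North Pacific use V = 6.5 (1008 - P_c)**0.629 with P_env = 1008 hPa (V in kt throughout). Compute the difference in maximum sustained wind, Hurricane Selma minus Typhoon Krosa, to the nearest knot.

Hurricane Selma: ΔP = 113; V ≈ 6.15 × 113^0.637 ≈ 124.94 kt.
Typhoon Krosa: ΔP = 133; V ≈ 6.5 × 133^0.629 ≈ 140.87 kt.
Difference ≈ 124.94 − 140.87 = -15.93 → -16 kt.

-16 kt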